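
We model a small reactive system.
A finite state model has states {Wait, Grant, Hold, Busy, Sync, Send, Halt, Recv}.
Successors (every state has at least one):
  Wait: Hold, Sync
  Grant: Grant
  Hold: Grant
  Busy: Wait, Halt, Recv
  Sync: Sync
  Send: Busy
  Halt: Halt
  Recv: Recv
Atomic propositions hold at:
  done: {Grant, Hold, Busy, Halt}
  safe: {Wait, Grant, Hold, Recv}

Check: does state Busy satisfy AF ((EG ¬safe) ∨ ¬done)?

Yes

Sat(¬safe) = {Busy, Sync, Send, Halt}
EG ¬safe: greatest fixpoint, start Z0 = {Busy, Sync, Send, Halt}, keep only states in Sat with some successor in Z. Already a fixed point.
Sat(EG ¬safe) = {Busy, Sync, Send, Halt}
Sat(¬done) = {Wait, Sync, Send, Recv}
Sat((EG ¬safe) ∨ ¬done) = {Wait, Busy, Sync, Send, Halt, Recv}
AF ((EG ¬safe) ∨ ¬done): least fixpoint, start Z0 = {Wait, Busy, Sync, Send, Halt, Recv}, add states with every successor in Z. Already a fixed point.
Sat(AF ((EG ¬safe) ∨ ¬done)) = {Wait, Busy, Sync, Send, Halt, Recv}
Busy ∈ Sat(AF ((EG ¬safe) ∨ ¬done)) = {Wait, Busy, Sync, Send, Halt, Recv}, so the formula holds at Busy.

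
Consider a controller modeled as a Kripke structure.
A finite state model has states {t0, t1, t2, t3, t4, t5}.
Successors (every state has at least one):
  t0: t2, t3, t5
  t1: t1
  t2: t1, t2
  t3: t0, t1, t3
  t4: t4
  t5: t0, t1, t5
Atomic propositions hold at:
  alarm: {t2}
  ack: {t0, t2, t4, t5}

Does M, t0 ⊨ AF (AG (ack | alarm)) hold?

Sat(ack | alarm) = {t0, t2, t4, t5}
AG (ack | alarm): greatest fixpoint, start Z0 = {t0, t2, t4, t5}, keep only states in Sat with every successor in Z. Z1 = {t4}; fixed.
Sat(AG (ack | alarm)) = {t4}
AF (AG (ack | alarm)): least fixpoint, start Z0 = {t4}, add states with every successor in Z. Already a fixed point.
Sat(AF (AG (ack | alarm))) = {t4}
t0 ∉ Sat(AF (AG (ack | alarm))) = {t4}, so the formula does not hold at t0.

No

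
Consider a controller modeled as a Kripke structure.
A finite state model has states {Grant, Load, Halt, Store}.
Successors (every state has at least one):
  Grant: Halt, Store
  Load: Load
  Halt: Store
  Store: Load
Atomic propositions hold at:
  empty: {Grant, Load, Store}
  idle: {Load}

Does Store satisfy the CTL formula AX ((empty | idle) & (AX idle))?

Sat(empty | idle) = {Grant, Load, Store}
Sat(AX idle) = {s : every successor in {Load}} = {Load, Store}
Sat((empty | idle) & (AX idle)) = {Load, Store}
Sat(AX ((empty | idle) & (AX idle))) = {s : every successor in {Load, Store}} = {Load, Halt, Store}
Store ∈ Sat(AX ((empty | idle) & (AX idle))) = {Load, Halt, Store}, so the formula holds at Store.

Yes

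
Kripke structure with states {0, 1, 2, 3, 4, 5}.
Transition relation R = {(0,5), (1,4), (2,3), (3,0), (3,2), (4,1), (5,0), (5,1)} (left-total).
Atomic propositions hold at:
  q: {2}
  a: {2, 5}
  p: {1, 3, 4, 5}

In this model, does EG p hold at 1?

Yes

EG p: greatest fixpoint, start Z0 = {1, 3, 4, 5}, keep only states in Sat with some successor in Z. Z1 = {1, 4, 5}; fixed.
Sat(EG p) = {1, 4, 5}
1 ∈ Sat(EG p) = {1, 4, 5}, so the formula holds at 1.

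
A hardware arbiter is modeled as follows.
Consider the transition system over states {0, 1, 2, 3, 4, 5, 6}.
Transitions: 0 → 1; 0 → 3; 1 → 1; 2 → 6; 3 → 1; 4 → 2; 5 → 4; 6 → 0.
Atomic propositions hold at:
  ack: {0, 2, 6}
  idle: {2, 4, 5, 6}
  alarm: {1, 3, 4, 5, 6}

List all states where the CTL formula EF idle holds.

{2, 4, 5, 6}

EF idle: least fixpoint, start Z0 = {2, 4, 5, 6}, add states with some successor in Z. Already a fixed point.
Sat(EF idle) = {2, 4, 5, 6}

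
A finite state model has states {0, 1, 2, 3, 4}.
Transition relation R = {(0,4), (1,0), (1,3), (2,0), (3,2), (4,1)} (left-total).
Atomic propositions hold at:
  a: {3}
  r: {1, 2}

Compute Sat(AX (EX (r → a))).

{2, 3, 4}

Sat(r → a) = {0, 3, 4}
Sat(EX (r → a)) = {s : some successor in {0, 3, 4}} = {0, 1, 2}
Sat(AX (EX (r → a))) = {s : every successor in {0, 1, 2}} = {2, 3, 4}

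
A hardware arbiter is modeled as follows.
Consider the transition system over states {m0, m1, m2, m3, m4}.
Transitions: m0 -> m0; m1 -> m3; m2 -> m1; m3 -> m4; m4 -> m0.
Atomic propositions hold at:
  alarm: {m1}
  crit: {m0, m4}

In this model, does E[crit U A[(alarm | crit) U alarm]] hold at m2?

Sat(alarm | crit) = {m0, m1, m4}
A[(alarm | crit) U alarm]: least fixpoint, start Z0 = Sat(alarm) = {m1}, add states in Sat(alarm | crit) with every successor in Z. Already a fixed point.
Sat(A[(alarm | crit) U alarm]) = {m1}
E[crit U A[(alarm | crit) U alarm]]: least fixpoint, start Z0 = Sat(A[(alarm | crit) U alarm]) = {m1}, add states in Sat(crit) with some successor in Z. Already a fixed point.
Sat(E[crit U A[(alarm | crit) U alarm]]) = {m1}
m2 ∉ Sat(E[crit U A[(alarm | crit) U alarm]]) = {m1}, so the formula does not hold at m2.

No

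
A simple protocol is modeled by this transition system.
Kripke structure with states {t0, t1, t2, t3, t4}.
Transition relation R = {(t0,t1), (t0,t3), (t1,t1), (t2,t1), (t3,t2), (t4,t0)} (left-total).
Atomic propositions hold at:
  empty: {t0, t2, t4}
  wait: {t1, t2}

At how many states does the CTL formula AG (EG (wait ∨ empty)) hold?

2

Sat(wait ∨ empty) = {t0, t1, t2, t4}
EG (wait ∨ empty): greatest fixpoint, start Z0 = {t0, t1, t2, t4}, keep only states in Sat with some successor in Z. Already a fixed point.
Sat(EG (wait ∨ empty)) = {t0, t1, t2, t4}
AG (EG (wait ∨ empty)): greatest fixpoint, start Z0 = {t0, t1, t2, t4}, keep only states in Sat with every successor in Z. Z1 = {t1, t2, t4}; Z2 = {t1, t2}; fixed.
Sat(AG (EG (wait ∨ empty))) = {t1, t2}
|Sat(AG (EG (wait ∨ empty)))| = |{t1, t2}| = 2.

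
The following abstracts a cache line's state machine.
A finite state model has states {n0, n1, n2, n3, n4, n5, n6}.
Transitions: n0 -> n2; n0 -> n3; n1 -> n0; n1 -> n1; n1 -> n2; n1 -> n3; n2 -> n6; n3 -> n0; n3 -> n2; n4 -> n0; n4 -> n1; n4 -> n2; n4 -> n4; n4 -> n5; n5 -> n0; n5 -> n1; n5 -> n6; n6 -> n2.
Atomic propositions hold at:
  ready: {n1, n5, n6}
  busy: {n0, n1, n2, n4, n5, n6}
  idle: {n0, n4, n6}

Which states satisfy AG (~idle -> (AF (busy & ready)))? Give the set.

Sat(~idle) = {n1, n2, n3, n5}
Sat(busy & ready) = {n1, n5, n6}
AF (busy & ready): least fixpoint, start Z0 = {n1, n5, n6}, add states with every successor in Z. Z1 = {n1, n2, n5, n6}; fixed.
Sat(AF (busy & ready)) = {n1, n2, n5, n6}
Sat(~idle -> (AF (busy & ready))) = {n0, n1, n2, n4, n5, n6}
AG (~idle -> (AF (busy & ready))): greatest fixpoint, start Z0 = {n0, n1, n2, n4, n5, n6}, keep only states in Sat with every successor in Z. Z1 = {n2, n4, n5, n6}; Z2 = {n2, n6}; fixed.
Sat(AG (~idle -> (AF (busy & ready)))) = {n2, n6}

{n2, n6}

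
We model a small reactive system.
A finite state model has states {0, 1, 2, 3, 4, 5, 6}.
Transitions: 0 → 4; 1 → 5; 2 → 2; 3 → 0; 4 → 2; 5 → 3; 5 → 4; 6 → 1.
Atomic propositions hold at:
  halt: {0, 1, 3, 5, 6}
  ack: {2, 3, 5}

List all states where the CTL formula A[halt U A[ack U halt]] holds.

A[ack U halt]: least fixpoint, start Z0 = Sat(halt) = {0, 1, 3, 5, 6}, add states in Sat(ack) with every successor in Z. Already a fixed point.
Sat(A[ack U halt]) = {0, 1, 3, 5, 6}
A[halt U A[ack U halt]]: least fixpoint, start Z0 = Sat(A[ack U halt]) = {0, 1, 3, 5, 6}, add states in Sat(halt) with every successor in Z. Already a fixed point.
Sat(A[halt U A[ack U halt]]) = {0, 1, 3, 5, 6}

{0, 1, 3, 5, 6}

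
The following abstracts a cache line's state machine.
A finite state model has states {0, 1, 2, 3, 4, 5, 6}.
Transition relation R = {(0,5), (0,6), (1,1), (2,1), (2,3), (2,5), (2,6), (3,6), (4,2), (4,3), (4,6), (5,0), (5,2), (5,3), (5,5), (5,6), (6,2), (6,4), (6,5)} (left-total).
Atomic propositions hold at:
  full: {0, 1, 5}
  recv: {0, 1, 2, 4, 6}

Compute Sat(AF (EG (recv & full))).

{1}

Sat(recv & full) = {0, 1}
EG (recv & full): greatest fixpoint, start Z0 = {0, 1}, keep only states in Sat with some successor in Z. Z1 = {1}; fixed.
Sat(EG (recv & full)) = {1}
AF (EG (recv & full)): least fixpoint, start Z0 = {1}, add states with every successor in Z. Already a fixed point.
Sat(AF (EG (recv & full))) = {1}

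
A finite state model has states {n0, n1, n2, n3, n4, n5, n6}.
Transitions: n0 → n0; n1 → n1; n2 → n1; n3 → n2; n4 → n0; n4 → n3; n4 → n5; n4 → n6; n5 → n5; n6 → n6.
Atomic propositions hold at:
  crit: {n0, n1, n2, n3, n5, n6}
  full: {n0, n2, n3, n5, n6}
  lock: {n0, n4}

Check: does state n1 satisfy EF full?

EF full: least fixpoint, start Z0 = {n0, n2, n3, n5, n6}, add states with some successor in Z. Z1 = {n0, n2, n3, n4, n5, n6}; fixed.
Sat(EF full) = {n0, n2, n3, n4, n5, n6}
n1 ∉ Sat(EF full) = {n0, n2, n3, n4, n5, n6}, so the formula does not hold at n1.

No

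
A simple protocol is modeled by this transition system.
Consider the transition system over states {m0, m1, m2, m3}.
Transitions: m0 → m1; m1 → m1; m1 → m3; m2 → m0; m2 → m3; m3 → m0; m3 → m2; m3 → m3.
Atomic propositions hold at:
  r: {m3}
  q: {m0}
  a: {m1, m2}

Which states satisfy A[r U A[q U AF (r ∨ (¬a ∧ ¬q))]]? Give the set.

{m3}

Sat(¬a) = {m0, m3}
Sat(¬q) = {m1, m2, m3}
Sat(¬a ∧ ¬q) = {m3}
Sat(r ∨ (¬a ∧ ¬q)) = {m3}
AF (r ∨ (¬a ∧ ¬q)): least fixpoint, start Z0 = {m3}, add states with every successor in Z. Already a fixed point.
Sat(AF (r ∨ (¬a ∧ ¬q))) = {m3}
A[q U AF (r ∨ (¬a ∧ ¬q))]: least fixpoint, start Z0 = Sat(AF (r ∨ (¬a ∧ ¬q))) = {m3}, add states in Sat(q) with every successor in Z. Already a fixed point.
Sat(A[q U AF (r ∨ (¬a ∧ ¬q))]) = {m3}
A[r U A[q U AF (r ∨ (¬a ∧ ¬q))]]: least fixpoint, start Z0 = Sat(A[q U AF (r ∨ (¬a ∧ ¬q))]) = {m3}, add states in Sat(r) with every successor in Z. Already a fixed point.
Sat(A[r U A[q U AF (r ∨ (¬a ∧ ¬q))]]) = {m3}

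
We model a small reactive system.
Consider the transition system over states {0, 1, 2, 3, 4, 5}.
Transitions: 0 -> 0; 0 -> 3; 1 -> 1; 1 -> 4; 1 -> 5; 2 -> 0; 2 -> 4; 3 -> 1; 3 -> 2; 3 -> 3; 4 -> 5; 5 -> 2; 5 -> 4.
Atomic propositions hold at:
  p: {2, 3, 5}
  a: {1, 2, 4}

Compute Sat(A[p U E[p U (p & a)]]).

Sat(p & a) = {2}
E[p U (p & a)]: least fixpoint, start Z0 = Sat((p & a)) = {2}, add states in Sat(p) with some successor in Z. Z1 = {2, 3, 5}; fixed.
Sat(E[p U (p & a)]) = {2, 3, 5}
A[p U E[p U (p & a)]]: least fixpoint, start Z0 = Sat(E[p U (p & a)]) = {2, 3, 5}, add states in Sat(p) with every successor in Z. Already a fixed point.
Sat(A[p U E[p U (p & a)]]) = {2, 3, 5}

{2, 3, 5}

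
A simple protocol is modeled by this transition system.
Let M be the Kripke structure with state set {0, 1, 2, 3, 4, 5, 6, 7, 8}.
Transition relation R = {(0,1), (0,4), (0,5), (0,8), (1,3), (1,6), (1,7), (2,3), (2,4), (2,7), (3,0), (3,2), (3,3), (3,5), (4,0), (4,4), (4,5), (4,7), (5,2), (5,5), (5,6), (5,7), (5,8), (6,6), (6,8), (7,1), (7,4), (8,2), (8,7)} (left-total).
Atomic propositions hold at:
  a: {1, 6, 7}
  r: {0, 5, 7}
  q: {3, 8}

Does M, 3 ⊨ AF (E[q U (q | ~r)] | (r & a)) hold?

Yes

Sat(~r) = {1, 2, 3, 4, 6, 8}
Sat(q | ~r) = {1, 2, 3, 4, 6, 8}
E[q U (q | ~r)]: least fixpoint, start Z0 = Sat((q | ~r)) = {1, 2, 3, 4, 6, 8}, add states in Sat(q) with some successor in Z. Already a fixed point.
Sat(E[q U (q | ~r)]) = {1, 2, 3, 4, 6, 8}
Sat(r & a) = {7}
Sat(E[q U (q | ~r)] | (r & a)) = {1, 2, 3, 4, 6, 7, 8}
AF (E[q U (q | ~r)] | (r & a)): least fixpoint, start Z0 = {1, 2, 3, 4, 6, 7, 8}, add states with every successor in Z. Already a fixed point.
Sat(AF (E[q U (q | ~r)] | (r & a))) = {1, 2, 3, 4, 6, 7, 8}
3 ∈ Sat(AF (E[q U (q | ~r)] | (r & a))) = {1, 2, 3, 4, 6, 7, 8}, so the formula holds at 3.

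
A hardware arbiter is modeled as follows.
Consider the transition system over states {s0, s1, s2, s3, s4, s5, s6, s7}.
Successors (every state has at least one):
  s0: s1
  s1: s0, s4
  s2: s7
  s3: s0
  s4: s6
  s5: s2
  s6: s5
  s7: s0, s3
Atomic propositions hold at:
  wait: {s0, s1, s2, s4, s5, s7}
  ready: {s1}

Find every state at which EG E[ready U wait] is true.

{s0, s1, s2, s5, s7}

E[ready U wait]: least fixpoint, start Z0 = Sat(wait) = {s0, s1, s2, s4, s5, s7}, add states in Sat(ready) with some successor in Z. Already a fixed point.
Sat(E[ready U wait]) = {s0, s1, s2, s4, s5, s7}
EG E[ready U wait]: greatest fixpoint, start Z0 = {s0, s1, s2, s4, s5, s7}, keep only states in Sat with some successor in Z. Z1 = {s0, s1, s2, s5, s7}; fixed.
Sat(EG E[ready U wait]) = {s0, s1, s2, s5, s7}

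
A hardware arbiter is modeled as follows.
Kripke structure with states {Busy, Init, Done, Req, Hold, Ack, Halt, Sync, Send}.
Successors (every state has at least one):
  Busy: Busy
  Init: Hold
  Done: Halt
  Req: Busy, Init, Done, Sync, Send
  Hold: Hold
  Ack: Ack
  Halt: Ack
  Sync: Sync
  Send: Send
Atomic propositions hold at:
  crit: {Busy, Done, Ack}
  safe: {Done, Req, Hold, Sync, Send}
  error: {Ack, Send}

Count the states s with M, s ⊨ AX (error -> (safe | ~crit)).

7

Sat(~crit) = {Init, Req, Hold, Halt, Sync, Send}
Sat(safe | ~crit) = {Init, Done, Req, Hold, Halt, Sync, Send}
Sat(error -> (safe | ~crit)) = {Busy, Init, Done, Req, Hold, Halt, Sync, Send}
Sat(AX (error -> (safe | ~crit))) = {s : every successor in {Busy, Init, Done, Req, Hold, Halt, Sync, Send}} = {Busy, Init, Done, Req, Hold, Sync, Send}
|Sat(AX (error -> (safe | ~crit)))| = |{Busy, Init, Done, Req, Hold, Sync, Send}| = 7.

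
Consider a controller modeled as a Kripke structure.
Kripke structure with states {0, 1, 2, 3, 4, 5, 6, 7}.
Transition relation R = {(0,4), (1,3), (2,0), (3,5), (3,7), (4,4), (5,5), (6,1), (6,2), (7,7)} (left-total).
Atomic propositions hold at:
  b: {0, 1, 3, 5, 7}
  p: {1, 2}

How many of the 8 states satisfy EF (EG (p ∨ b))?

Sat(p ∨ b) = {0, 1, 2, 3, 5, 7}
EG (p ∨ b): greatest fixpoint, start Z0 = {0, 1, 2, 3, 5, 7}, keep only states in Sat with some successor in Z. Z1 = {1, 2, 3, 5, 7}; Z2 = {1, 3, 5, 7}; fixed.
Sat(EG (p ∨ b)) = {1, 3, 5, 7}
EF (EG (p ∨ b)): least fixpoint, start Z0 = {1, 3, 5, 7}, add states with some successor in Z. Z1 = {1, 3, 5, 6, 7}; fixed.
Sat(EF (EG (p ∨ b))) = {1, 3, 5, 6, 7}
|Sat(EF (EG (p ∨ b)))| = |{1, 3, 5, 6, 7}| = 5.

5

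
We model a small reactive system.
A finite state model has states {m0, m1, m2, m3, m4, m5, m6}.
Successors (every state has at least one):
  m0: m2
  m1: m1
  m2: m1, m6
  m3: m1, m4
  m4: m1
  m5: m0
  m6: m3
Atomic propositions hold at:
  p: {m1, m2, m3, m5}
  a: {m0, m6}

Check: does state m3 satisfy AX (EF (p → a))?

No

Sat(p → a) = {m0, m4, m6}
EF (p → a): least fixpoint, start Z0 = {m0, m4, m6}, add states with some successor in Z. Z1 = {m0, m2, m3, m4, m5, m6}; fixed.
Sat(EF (p → a)) = {m0, m2, m3, m4, m5, m6}
Sat(AX (EF (p → a))) = {s : every successor in {m0, m2, m3, m4, m5, m6}} = {m0, m5, m6}
m3 ∉ Sat(AX (EF (p → a))) = {m0, m5, m6}, so the formula does not hold at m3.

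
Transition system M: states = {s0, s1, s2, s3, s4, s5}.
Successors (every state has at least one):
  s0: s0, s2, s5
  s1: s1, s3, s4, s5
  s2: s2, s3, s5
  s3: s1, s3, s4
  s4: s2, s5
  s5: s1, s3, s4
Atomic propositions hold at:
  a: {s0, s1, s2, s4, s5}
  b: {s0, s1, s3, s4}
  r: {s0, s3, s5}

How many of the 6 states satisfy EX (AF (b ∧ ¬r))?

3

Sat(¬r) = {s1, s2, s4}
Sat(b ∧ ¬r) = {s1, s4}
AF (b ∧ ¬r): least fixpoint, start Z0 = {s1, s4}, add states with every successor in Z. Already a fixed point.
Sat(AF (b ∧ ¬r)) = {s1, s4}
Sat(EX (AF (b ∧ ¬r))) = {s : some successor in {s1, s4}} = {s1, s3, s5}
|Sat(EX (AF (b ∧ ¬r)))| = |{s1, s3, s5}| = 3.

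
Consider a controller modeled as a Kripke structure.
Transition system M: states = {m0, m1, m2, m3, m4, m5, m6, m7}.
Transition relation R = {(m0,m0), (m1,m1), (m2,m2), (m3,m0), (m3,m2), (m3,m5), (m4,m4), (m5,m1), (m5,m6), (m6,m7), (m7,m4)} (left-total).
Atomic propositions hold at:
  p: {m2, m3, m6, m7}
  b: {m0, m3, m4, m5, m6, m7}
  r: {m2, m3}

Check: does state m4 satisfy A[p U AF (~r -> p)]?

Sat(~r) = {m0, m1, m4, m5, m6, m7}
Sat(~r -> p) = {m2, m3, m6, m7}
AF (~r -> p): least fixpoint, start Z0 = {m2, m3, m6, m7}, add states with every successor in Z. Already a fixed point.
Sat(AF (~r -> p)) = {m2, m3, m6, m7}
A[p U AF (~r -> p)]: least fixpoint, start Z0 = Sat(AF (~r -> p)) = {m2, m3, m6, m7}, add states in Sat(p) with every successor in Z. Already a fixed point.
Sat(A[p U AF (~r -> p)]) = {m2, m3, m6, m7}
m4 ∉ Sat(A[p U AF (~r -> p)]) = {m2, m3, m6, m7}, so the formula does not hold at m4.

No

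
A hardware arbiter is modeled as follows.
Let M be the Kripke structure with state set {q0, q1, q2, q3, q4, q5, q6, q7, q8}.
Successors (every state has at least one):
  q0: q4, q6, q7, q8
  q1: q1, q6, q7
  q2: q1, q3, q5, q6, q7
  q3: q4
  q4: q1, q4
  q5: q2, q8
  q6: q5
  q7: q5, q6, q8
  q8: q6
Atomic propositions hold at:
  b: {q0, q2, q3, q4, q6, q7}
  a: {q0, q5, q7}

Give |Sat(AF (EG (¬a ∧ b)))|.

3

Sat(¬a) = {q1, q2, q3, q4, q6, q8}
Sat(¬a ∧ b) = {q2, q3, q4, q6}
EG (¬a ∧ b): greatest fixpoint, start Z0 = {q2, q3, q4, q6}, keep only states in Sat with some successor in Z. Z1 = {q2, q3, q4}; fixed.
Sat(EG (¬a ∧ b)) = {q2, q3, q4}
AF (EG (¬a ∧ b)): least fixpoint, start Z0 = {q2, q3, q4}, add states with every successor in Z. Already a fixed point.
Sat(AF (EG (¬a ∧ b))) = {q2, q3, q4}
|Sat(AF (EG (¬a ∧ b)))| = |{q2, q3, q4}| = 3.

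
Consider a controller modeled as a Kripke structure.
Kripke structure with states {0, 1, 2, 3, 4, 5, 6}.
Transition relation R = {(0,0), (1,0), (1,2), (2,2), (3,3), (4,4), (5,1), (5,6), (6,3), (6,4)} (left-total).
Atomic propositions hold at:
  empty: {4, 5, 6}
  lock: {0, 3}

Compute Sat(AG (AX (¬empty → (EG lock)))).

Sat(¬empty) = {0, 1, 2, 3}
EG lock: greatest fixpoint, start Z0 = {0, 3}, keep only states in Sat with some successor in Z. Already a fixed point.
Sat(EG lock) = {0, 3}
Sat(¬empty → (EG lock)) = {0, 3, 4, 5, 6}
Sat(AX (¬empty → (EG lock))) = {s : every successor in {0, 3, 4, 5, 6}} = {0, 3, 4, 6}
AG (AX (¬empty → (EG lock))): greatest fixpoint, start Z0 = {0, 3, 4, 6}, keep only states in Sat with every successor in Z. Already a fixed point.
Sat(AG (AX (¬empty → (EG lock)))) = {0, 3, 4, 6}

{0, 3, 4, 6}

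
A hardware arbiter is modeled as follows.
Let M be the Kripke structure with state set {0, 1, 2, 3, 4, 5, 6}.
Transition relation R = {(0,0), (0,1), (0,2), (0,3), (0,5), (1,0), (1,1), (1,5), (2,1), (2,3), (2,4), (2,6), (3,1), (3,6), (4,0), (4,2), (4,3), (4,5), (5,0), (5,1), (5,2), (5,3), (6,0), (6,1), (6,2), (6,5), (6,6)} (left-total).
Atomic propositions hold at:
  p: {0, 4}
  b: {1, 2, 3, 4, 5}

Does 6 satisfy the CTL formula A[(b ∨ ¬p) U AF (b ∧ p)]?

No

Sat(¬p) = {1, 2, 3, 5, 6}
Sat(b ∨ ¬p) = {1, 2, 3, 4, 5, 6}
Sat(b ∧ p) = {4}
AF (b ∧ p): least fixpoint, start Z0 = {4}, add states with every successor in Z. Already a fixed point.
Sat(AF (b ∧ p)) = {4}
A[(b ∨ ¬p) U AF (b ∧ p)]: least fixpoint, start Z0 = Sat(AF (b ∧ p)) = {4}, add states in Sat(b ∨ ¬p) with every successor in Z. Already a fixed point.
Sat(A[(b ∨ ¬p) U AF (b ∧ p)]) = {4}
6 ∉ Sat(A[(b ∨ ¬p) U AF (b ∧ p)]) = {4}, so the formula does not hold at 6.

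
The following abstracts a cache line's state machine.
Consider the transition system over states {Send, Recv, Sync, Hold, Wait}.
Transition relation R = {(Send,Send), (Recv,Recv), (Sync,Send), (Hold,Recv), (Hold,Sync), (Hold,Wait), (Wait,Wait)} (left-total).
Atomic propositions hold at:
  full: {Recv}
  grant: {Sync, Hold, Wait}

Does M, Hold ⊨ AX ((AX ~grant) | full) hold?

Sat(~grant) = {Send, Recv}
Sat(AX ~grant) = {s : every successor in {Send, Recv}} = {Send, Recv, Sync}
Sat((AX ~grant) | full) = {Send, Recv, Sync}
Sat(AX ((AX ~grant) | full)) = {s : every successor in {Send, Recv, Sync}} = {Send, Recv, Sync}
Hold ∉ Sat(AX ((AX ~grant) | full)) = {Send, Recv, Sync}, so the formula does not hold at Hold.

No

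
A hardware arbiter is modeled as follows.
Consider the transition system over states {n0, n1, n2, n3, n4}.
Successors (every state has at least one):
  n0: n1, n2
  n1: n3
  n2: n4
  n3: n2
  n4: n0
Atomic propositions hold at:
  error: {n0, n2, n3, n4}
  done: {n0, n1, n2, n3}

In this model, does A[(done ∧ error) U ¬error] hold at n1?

Yes

Sat(done ∧ error) = {n0, n2, n3}
Sat(¬error) = {n1}
A[(done ∧ error) U ¬error]: least fixpoint, start Z0 = Sat(¬error) = {n1}, add states in Sat(done ∧ error) with every successor in Z. Already a fixed point.
Sat(A[(done ∧ error) U ¬error]) = {n1}
n1 ∈ Sat(A[(done ∧ error) U ¬error]) = {n1}, so the formula holds at n1.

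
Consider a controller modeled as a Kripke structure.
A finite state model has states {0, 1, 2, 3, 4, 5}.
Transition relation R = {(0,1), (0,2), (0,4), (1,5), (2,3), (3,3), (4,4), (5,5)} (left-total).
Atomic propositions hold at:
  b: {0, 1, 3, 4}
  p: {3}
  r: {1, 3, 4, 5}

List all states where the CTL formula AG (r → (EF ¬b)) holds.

{1, 5}

Sat(¬b) = {2, 5}
EF ¬b: least fixpoint, start Z0 = {2, 5}, add states with some successor in Z. Z1 = {0, 1, 2, 5}; fixed.
Sat(EF ¬b) = {0, 1, 2, 5}
Sat(r → (EF ¬b)) = {0, 1, 2, 5}
AG (r → (EF ¬b)): greatest fixpoint, start Z0 = {0, 1, 2, 5}, keep only states in Sat with every successor in Z. Z1 = {1, 5}; fixed.
Sat(AG (r → (EF ¬b))) = {1, 5}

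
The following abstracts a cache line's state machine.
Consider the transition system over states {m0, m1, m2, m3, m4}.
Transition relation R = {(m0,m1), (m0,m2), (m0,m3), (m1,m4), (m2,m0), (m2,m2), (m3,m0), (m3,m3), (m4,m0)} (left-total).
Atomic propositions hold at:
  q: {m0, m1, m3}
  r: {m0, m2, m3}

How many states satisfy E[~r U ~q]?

3

Sat(~r) = {m1, m4}
Sat(~q) = {m2, m4}
E[~r U ~q]: least fixpoint, start Z0 = Sat(~q) = {m2, m4}, add states in Sat(~r) with some successor in Z. Z1 = {m1, m2, m4}; fixed.
Sat(E[~r U ~q]) = {m1, m2, m4}
|Sat(E[~r U ~q])| = |{m1, m2, m4}| = 3.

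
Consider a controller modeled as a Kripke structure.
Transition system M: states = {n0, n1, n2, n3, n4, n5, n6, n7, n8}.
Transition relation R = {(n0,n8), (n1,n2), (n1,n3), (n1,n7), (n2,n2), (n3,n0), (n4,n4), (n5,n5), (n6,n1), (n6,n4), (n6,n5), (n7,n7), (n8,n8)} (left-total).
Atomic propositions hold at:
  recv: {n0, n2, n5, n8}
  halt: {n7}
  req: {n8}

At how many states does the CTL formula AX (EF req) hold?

EF req: least fixpoint, start Z0 = {n8}, add states with some successor in Z. Z1 = {n0, n8}; Z2 = {n0, n3, n8}; Z3 = {n0, n1, n3, n8}; Z4 = {n0, n1, n3, n6, n8}; fixed.
Sat(EF req) = {n0, n1, n3, n6, n8}
Sat(AX (EF req)) = {s : every successor in {n0, n1, n3, n6, n8}} = {n0, n3, n8}
|Sat(AX (EF req))| = |{n0, n3, n8}| = 3.

3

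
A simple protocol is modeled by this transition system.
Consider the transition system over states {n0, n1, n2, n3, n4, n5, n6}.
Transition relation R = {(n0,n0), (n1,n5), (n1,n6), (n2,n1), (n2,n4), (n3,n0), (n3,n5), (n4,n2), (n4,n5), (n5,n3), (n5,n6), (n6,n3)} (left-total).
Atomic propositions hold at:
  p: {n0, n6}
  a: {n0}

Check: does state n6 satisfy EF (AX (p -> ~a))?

Sat(~a) = {n1, n2, n3, n4, n5, n6}
Sat(p -> ~a) = {n1, n2, n3, n4, n5, n6}
Sat(AX (p -> ~a)) = {s : every successor in {n1, n2, n3, n4, n5, n6}} = {n1, n2, n4, n5, n6}
EF (AX (p -> ~a)): least fixpoint, start Z0 = {n1, n2, n4, n5, n6}, add states with some successor in Z. Z1 = {n1, n2, n3, n4, n5, n6}; fixed.
Sat(EF (AX (p -> ~a))) = {n1, n2, n3, n4, n5, n6}
n6 ∈ Sat(EF (AX (p -> ~a))) = {n1, n2, n3, n4, n5, n6}, so the formula holds at n6.

Yes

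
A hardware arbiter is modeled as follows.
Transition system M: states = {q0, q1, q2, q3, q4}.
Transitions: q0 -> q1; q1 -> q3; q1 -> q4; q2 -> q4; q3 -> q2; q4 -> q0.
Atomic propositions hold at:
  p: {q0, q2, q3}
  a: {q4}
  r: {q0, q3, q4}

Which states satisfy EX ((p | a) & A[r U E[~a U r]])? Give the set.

{q1, q2, q3, q4}

Sat(p | a) = {q0, q2, q3, q4}
Sat(~a) = {q0, q1, q2, q3}
E[~a U r]: least fixpoint, start Z0 = Sat(r) = {q0, q3, q4}, add states in Sat(~a) with some successor in Z. Z1 = {q0, q1, q2, q3, q4}; fixed.
Sat(E[~a U r]) = {q0, q1, q2, q3, q4}
A[r U E[~a U r]]: least fixpoint, start Z0 = Sat(E[~a U r]) = {q0, q1, q2, q3, q4}, add states in Sat(r) with every successor in Z. Already a fixed point.
Sat(A[r U E[~a U r]]) = {q0, q1, q2, q3, q4}
Sat((p | a) & A[r U E[~a U r]]) = {q0, q2, q3, q4}
Sat(EX ((p | a) & A[r U E[~a U r]])) = {s : some successor in {q0, q2, q3, q4}} = {q1, q2, q3, q4}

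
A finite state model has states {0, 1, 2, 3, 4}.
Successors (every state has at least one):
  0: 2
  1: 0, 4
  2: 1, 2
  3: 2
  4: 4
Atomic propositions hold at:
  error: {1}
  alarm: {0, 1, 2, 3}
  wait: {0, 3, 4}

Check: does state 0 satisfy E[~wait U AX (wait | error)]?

Sat(~wait) = {1, 2}
Sat(wait | error) = {0, 1, 3, 4}
Sat(AX (wait | error)) = {s : every successor in {0, 1, 3, 4}} = {1, 4}
E[~wait U AX (wait | error)]: least fixpoint, start Z0 = Sat(AX (wait | error)) = {1, 4}, add states in Sat(~wait) with some successor in Z. Z1 = {1, 2, 4}; fixed.
Sat(E[~wait U AX (wait | error)]) = {1, 2, 4}
0 ∉ Sat(E[~wait U AX (wait | error)]) = {1, 2, 4}, so the formula does not hold at 0.

No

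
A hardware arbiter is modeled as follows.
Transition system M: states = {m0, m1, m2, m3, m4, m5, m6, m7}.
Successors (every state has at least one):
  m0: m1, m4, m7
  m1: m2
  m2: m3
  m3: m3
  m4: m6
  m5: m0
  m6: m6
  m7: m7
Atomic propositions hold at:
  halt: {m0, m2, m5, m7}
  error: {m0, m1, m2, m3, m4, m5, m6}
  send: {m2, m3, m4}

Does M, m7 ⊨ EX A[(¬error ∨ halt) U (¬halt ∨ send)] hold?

Sat(¬error) = {m7}
Sat(¬error ∨ halt) = {m0, m2, m5, m7}
Sat(¬halt) = {m1, m3, m4, m6}
Sat(¬halt ∨ send) = {m1, m2, m3, m4, m6}
A[(¬error ∨ halt) U (¬halt ∨ send)]: least fixpoint, start Z0 = Sat((¬halt ∨ send)) = {m1, m2, m3, m4, m6}, add states in Sat(¬error ∨ halt) with every successor in Z. Already a fixed point.
Sat(A[(¬error ∨ halt) U (¬halt ∨ send)]) = {m1, m2, m3, m4, m6}
Sat(EX A[(¬error ∨ halt) U (¬halt ∨ send)]) = {s : some successor in {m1, m2, m3, m4, m6}} = {m0, m1, m2, m3, m4, m6}
m7 ∉ Sat(EX A[(¬error ∨ halt) U (¬halt ∨ send)]) = {m0, m1, m2, m3, m4, m6}, so the formula does not hold at m7.

No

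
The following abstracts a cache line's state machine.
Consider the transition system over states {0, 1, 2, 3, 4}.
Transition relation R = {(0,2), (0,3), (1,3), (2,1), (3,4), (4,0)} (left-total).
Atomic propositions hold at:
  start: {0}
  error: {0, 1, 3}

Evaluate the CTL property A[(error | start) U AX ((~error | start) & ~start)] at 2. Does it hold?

Sat(error | start) = {0, 1, 3}
Sat(~error) = {2, 4}
Sat(~error | start) = {0, 2, 4}
Sat(~start) = {1, 2, 3, 4}
Sat((~error | start) & ~start) = {2, 4}
Sat(AX ((~error | start) & ~start)) = {s : every successor in {2, 4}} = {3}
A[(error | start) U AX ((~error | start) & ~start)]: least fixpoint, start Z0 = Sat(AX ((~error | start) & ~start)) = {3}, add states in Sat(error | start) with every successor in Z. Z1 = {1, 3}; fixed.
Sat(A[(error | start) U AX ((~error | start) & ~start)]) = {1, 3}
2 ∉ Sat(A[(error | start) U AX ((~error | start) & ~start)]) = {1, 3}, so the formula does not hold at 2.

No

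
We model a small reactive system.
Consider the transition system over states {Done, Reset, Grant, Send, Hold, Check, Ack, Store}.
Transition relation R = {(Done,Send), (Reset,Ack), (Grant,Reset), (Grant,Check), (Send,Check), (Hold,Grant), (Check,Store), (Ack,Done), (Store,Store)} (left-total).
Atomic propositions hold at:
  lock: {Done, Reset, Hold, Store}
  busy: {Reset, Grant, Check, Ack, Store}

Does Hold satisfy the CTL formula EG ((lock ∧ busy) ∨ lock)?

No

Sat(lock ∧ busy) = {Reset, Store}
Sat((lock ∧ busy) ∨ lock) = {Done, Reset, Hold, Store}
EG ((lock ∧ busy) ∨ lock): greatest fixpoint, start Z0 = {Done, Reset, Hold, Store}, keep only states in Sat with some successor in Z. Z1 = {Store}; fixed.
Sat(EG ((lock ∧ busy) ∨ lock)) = {Store}
Hold ∉ Sat(EG ((lock ∧ busy) ∨ lock)) = {Store}, so the formula does not hold at Hold.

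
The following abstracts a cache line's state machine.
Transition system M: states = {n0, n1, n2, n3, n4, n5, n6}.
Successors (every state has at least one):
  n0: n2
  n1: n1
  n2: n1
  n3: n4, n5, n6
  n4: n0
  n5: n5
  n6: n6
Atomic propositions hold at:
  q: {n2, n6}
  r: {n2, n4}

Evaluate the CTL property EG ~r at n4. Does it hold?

Sat(~r) = {n0, n1, n3, n5, n6}
EG ~r: greatest fixpoint, start Z0 = {n0, n1, n3, n5, n6}, keep only states in Sat with some successor in Z. Z1 = {n1, n3, n5, n6}; fixed.
Sat(EG ~r) = {n1, n3, n5, n6}
n4 ∉ Sat(EG ~r) = {n1, n3, n5, n6}, so the formula does not hold at n4.

No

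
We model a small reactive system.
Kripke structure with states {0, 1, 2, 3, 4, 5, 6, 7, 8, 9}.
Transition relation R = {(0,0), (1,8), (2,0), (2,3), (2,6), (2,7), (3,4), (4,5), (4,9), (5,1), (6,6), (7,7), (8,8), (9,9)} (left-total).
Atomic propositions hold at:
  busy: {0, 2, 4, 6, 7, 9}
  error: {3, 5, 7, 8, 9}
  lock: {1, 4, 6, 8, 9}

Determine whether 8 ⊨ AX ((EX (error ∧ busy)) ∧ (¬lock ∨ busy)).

No

Sat(error ∧ busy) = {7, 9}
Sat(EX (error ∧ busy)) = {s : some successor in {7, 9}} = {2, 4, 7, 9}
Sat(¬lock) = {0, 2, 3, 5, 7}
Sat(¬lock ∨ busy) = {0, 2, 3, 4, 5, 6, 7, 9}
Sat((EX (error ∧ busy)) ∧ (¬lock ∨ busy)) = {2, 4, 7, 9}
Sat(AX ((EX (error ∧ busy)) ∧ (¬lock ∨ busy))) = {s : every successor in {2, 4, 7, 9}} = {3, 7, 9}
8 ∉ Sat(AX ((EX (error ∧ busy)) ∧ (¬lock ∨ busy))) = {3, 7, 9}, so the formula does not hold at 8.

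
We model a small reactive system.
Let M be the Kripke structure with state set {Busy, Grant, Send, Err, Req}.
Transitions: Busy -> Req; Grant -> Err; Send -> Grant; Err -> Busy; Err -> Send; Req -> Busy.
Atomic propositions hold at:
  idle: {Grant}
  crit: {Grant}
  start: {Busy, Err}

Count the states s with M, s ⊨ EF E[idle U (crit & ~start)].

3

Sat(~start) = {Grant, Send, Req}
Sat(crit & ~start) = {Grant}
E[idle U (crit & ~start)]: least fixpoint, start Z0 = Sat((crit & ~start)) = {Grant}, add states in Sat(idle) with some successor in Z. Already a fixed point.
Sat(E[idle U (crit & ~start)]) = {Grant}
EF E[idle U (crit & ~start)]: least fixpoint, start Z0 = {Grant}, add states with some successor in Z. Z1 = {Grant, Send}; Z2 = {Grant, Send, Err}; fixed.
Sat(EF E[idle U (crit & ~start)]) = {Grant, Send, Err}
|Sat(EF E[idle U (crit & ~start)])| = |{Grant, Send, Err}| = 3.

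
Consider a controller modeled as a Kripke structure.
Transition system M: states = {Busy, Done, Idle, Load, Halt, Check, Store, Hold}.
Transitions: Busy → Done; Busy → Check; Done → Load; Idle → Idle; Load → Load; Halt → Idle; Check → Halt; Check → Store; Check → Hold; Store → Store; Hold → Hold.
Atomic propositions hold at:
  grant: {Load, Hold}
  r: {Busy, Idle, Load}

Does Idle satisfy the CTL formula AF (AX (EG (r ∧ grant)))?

Sat(r ∧ grant) = {Load}
EG (r ∧ grant): greatest fixpoint, start Z0 = {Load}, keep only states in Sat with some successor in Z. Already a fixed point.
Sat(EG (r ∧ grant)) = {Load}
Sat(AX (EG (r ∧ grant))) = {s : every successor in {Load}} = {Done, Load}
AF (AX (EG (r ∧ grant))): least fixpoint, start Z0 = {Done, Load}, add states with every successor in Z. Already a fixed point.
Sat(AF (AX (EG (r ∧ grant)))) = {Done, Load}
Idle ∉ Sat(AF (AX (EG (r ∧ grant)))) = {Done, Load}, so the formula does not hold at Idle.

No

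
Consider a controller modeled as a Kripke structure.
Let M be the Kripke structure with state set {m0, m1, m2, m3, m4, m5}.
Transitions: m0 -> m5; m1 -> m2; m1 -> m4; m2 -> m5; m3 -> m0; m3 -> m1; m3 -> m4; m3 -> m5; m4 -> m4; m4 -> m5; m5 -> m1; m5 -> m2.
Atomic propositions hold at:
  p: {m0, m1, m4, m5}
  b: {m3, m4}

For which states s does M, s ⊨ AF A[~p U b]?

Sat(~p) = {m2, m3}
A[~p U b]: least fixpoint, start Z0 = Sat(b) = {m3, m4}, add states in Sat(~p) with every successor in Z. Already a fixed point.
Sat(A[~p U b]) = {m3, m4}
AF A[~p U b]: least fixpoint, start Z0 = {m3, m4}, add states with every successor in Z. Already a fixed point.
Sat(AF A[~p U b]) = {m3, m4}

{m3, m4}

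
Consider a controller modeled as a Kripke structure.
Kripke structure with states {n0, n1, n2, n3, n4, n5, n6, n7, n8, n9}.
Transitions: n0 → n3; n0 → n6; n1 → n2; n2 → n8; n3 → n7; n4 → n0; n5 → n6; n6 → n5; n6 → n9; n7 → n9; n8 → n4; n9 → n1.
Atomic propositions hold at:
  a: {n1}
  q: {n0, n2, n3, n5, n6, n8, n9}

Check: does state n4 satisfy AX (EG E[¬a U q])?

Sat(¬a) = {n0, n2, n3, n4, n5, n6, n7, n8, n9}
E[¬a U q]: least fixpoint, start Z0 = Sat(q) = {n0, n2, n3, n5, n6, n8, n9}, add states in Sat(¬a) with some successor in Z. Z1 = {n0, n2, n3, n4, n5, n6, n7, n8, n9}; fixed.
Sat(E[¬a U q]) = {n0, n2, n3, n4, n5, n6, n7, n8, n9}
EG E[¬a U q]: greatest fixpoint, start Z0 = {n0, n2, n3, n4, n5, n6, n7, n8, n9}, keep only states in Sat with some successor in Z. Z1 = {n0, n2, n3, n4, n5, n6, n7, n8}; Z2 = {n0, n2, n3, n4, n5, n6, n8}; Z3 = {n0, n2, n4, n5, n6, n8}; fixed.
Sat(EG E[¬a U q]) = {n0, n2, n4, n5, n6, n8}
Sat(AX (EG E[¬a U q])) = {s : every successor in {n0, n2, n4, n5, n6, n8}} = {n1, n2, n4, n5, n8}
n4 ∈ Sat(AX (EG E[¬a U q])) = {n1, n2, n4, n5, n8}, so the formula holds at n4.

Yes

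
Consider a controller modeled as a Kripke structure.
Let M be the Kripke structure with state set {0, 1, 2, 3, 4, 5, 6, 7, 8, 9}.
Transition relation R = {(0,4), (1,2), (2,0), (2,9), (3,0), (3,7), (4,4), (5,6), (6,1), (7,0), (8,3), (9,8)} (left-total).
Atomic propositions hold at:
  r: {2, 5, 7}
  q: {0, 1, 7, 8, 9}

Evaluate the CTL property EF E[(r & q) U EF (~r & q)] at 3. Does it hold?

Sat(r & q) = {7}
Sat(~r) = {0, 1, 3, 4, 6, 8, 9}
Sat(~r & q) = {0, 1, 8, 9}
EF (~r & q): least fixpoint, start Z0 = {0, 1, 8, 9}, add states with some successor in Z. Z1 = {0, 1, 2, 3, 6, 7, 8, 9}; Z2 = {0, 1, 2, 3, 5, 6, 7, 8, 9}; fixed.
Sat(EF (~r & q)) = {0, 1, 2, 3, 5, 6, 7, 8, 9}
E[(r & q) U EF (~r & q)]: least fixpoint, start Z0 = Sat(EF (~r & q)) = {0, 1, 2, 3, 5, 6, 7, 8, 9}, add states in Sat(r & q) with some successor in Z. Already a fixed point.
Sat(E[(r & q) U EF (~r & q)]) = {0, 1, 2, 3, 5, 6, 7, 8, 9}
EF E[(r & q) U EF (~r & q)]: least fixpoint, start Z0 = {0, 1, 2, 3, 5, 6, 7, 8, 9}, add states with some successor in Z. Already a fixed point.
Sat(EF E[(r & q) U EF (~r & q)]) = {0, 1, 2, 3, 5, 6, 7, 8, 9}
3 ∈ Sat(EF E[(r & q) U EF (~r & q)]) = {0, 1, 2, 3, 5, 6, 7, 8, 9}, so the formula holds at 3.

Yes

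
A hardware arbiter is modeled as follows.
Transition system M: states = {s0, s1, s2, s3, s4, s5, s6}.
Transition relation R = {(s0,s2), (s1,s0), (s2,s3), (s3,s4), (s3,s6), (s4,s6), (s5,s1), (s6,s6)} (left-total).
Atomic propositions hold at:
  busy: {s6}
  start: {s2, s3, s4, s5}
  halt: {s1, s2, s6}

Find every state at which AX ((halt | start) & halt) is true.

Sat(halt | start) = {s1, s2, s3, s4, s5, s6}
Sat((halt | start) & halt) = {s1, s2, s6}
Sat(AX ((halt | start) & halt)) = {s : every successor in {s1, s2, s6}} = {s0, s4, s5, s6}

{s0, s4, s5, s6}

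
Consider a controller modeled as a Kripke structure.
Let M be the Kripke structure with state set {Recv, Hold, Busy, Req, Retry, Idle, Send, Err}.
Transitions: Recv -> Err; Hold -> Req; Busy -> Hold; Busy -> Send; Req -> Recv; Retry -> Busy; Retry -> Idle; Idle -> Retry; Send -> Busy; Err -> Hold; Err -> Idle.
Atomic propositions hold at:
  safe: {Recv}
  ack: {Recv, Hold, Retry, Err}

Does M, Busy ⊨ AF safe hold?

No

AF safe: least fixpoint, start Z0 = {Recv}, add states with every successor in Z. Z1 = {Recv, Req}; Z2 = {Recv, Hold, Req}; fixed.
Sat(AF safe) = {Recv, Hold, Req}
Busy ∉ Sat(AF safe) = {Recv, Hold, Req}, so the formula does not hold at Busy.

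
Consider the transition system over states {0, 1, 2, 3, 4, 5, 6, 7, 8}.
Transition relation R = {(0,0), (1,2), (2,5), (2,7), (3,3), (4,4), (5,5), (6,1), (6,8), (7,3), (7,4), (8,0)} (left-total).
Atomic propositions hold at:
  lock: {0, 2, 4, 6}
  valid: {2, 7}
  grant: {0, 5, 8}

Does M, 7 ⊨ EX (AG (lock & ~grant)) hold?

Sat(~grant) = {1, 2, 3, 4, 6, 7}
Sat(lock & ~grant) = {2, 4, 6}
AG (lock & ~grant): greatest fixpoint, start Z0 = {2, 4, 6}, keep only states in Sat with every successor in Z. Z1 = {4}; fixed.
Sat(AG (lock & ~grant)) = {4}
Sat(EX (AG (lock & ~grant))) = {s : some successor in {4}} = {4, 7}
7 ∈ Sat(EX (AG (lock & ~grant))) = {4, 7}, so the formula holds at 7.

Yes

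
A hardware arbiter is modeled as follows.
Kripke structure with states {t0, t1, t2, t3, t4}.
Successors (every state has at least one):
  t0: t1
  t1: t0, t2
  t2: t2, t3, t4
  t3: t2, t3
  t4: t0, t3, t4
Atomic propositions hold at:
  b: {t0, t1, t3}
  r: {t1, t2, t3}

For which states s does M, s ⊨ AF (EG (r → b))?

{t0, t1, t3, t4}

Sat(r → b) = {t0, t1, t3, t4}
EG (r → b): greatest fixpoint, start Z0 = {t0, t1, t3, t4}, keep only states in Sat with some successor in Z. Already a fixed point.
Sat(EG (r → b)) = {t0, t1, t3, t4}
AF (EG (r → b)): least fixpoint, start Z0 = {t0, t1, t3, t4}, add states with every successor in Z. Already a fixed point.
Sat(AF (EG (r → b))) = {t0, t1, t3, t4}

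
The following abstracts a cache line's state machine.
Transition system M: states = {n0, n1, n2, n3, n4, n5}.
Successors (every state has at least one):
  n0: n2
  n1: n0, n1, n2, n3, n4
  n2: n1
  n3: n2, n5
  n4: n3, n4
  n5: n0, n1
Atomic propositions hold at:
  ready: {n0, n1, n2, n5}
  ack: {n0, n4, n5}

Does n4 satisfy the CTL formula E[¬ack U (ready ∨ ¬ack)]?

No

Sat(¬ack) = {n1, n2, n3}
Sat(ready ∨ ¬ack) = {n0, n1, n2, n3, n5}
E[¬ack U (ready ∨ ¬ack)]: least fixpoint, start Z0 = Sat((ready ∨ ¬ack)) = {n0, n1, n2, n3, n5}, add states in Sat(¬ack) with some successor in Z. Already a fixed point.
Sat(E[¬ack U (ready ∨ ¬ack)]) = {n0, n1, n2, n3, n5}
n4 ∉ Sat(E[¬ack U (ready ∨ ¬ack)]) = {n0, n1, n2, n3, n5}, so the formula does not hold at n4.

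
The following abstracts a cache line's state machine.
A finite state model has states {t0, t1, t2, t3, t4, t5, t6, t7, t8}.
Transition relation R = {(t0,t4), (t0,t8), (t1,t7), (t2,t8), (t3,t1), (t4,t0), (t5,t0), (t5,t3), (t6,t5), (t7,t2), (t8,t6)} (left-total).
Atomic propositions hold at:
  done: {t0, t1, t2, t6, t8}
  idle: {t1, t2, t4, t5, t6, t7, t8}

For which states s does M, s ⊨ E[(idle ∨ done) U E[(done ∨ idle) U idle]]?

Sat(idle ∨ done) = {t0, t1, t2, t4, t5, t6, t7, t8}
Sat(done ∨ idle) = {t0, t1, t2, t4, t5, t6, t7, t8}
E[(done ∨ idle) U idle]: least fixpoint, start Z0 = Sat(idle) = {t1, t2, t4, t5, t6, t7, t8}, add states in Sat(done ∨ idle) with some successor in Z. Z1 = {t0, t1, t2, t4, t5, t6, t7, t8}; fixed.
Sat(E[(done ∨ idle) U idle]) = {t0, t1, t2, t4, t5, t6, t7, t8}
E[(idle ∨ done) U E[(done ∨ idle) U idle]]: least fixpoint, start Z0 = Sat(E[(done ∨ idle) U idle]) = {t0, t1, t2, t4, t5, t6, t7, t8}, add states in Sat(idle ∨ done) with some successor in Z. Already a fixed point.
Sat(E[(idle ∨ done) U E[(done ∨ idle) U idle]]) = {t0, t1, t2, t4, t5, t6, t7, t8}

{t0, t1, t2, t4, t5, t6, t7, t8}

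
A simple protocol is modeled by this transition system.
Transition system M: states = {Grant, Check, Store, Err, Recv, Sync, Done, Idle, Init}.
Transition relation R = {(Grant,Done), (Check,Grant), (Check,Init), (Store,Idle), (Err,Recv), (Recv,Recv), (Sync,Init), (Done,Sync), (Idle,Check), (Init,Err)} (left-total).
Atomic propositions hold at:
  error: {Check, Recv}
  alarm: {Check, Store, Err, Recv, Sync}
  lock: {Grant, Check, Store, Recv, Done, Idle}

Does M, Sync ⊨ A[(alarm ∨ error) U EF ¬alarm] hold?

Sat(alarm ∨ error) = {Check, Store, Err, Recv, Sync}
Sat(¬alarm) = {Grant, Done, Idle, Init}
EF ¬alarm: least fixpoint, start Z0 = {Grant, Done, Idle, Init}, add states with some successor in Z. Z1 = {Grant, Check, Store, Sync, Done, Idle, Init}; fixed.
Sat(EF ¬alarm) = {Grant, Check, Store, Sync, Done, Idle, Init}
A[(alarm ∨ error) U EF ¬alarm]: least fixpoint, start Z0 = Sat(EF ¬alarm) = {Grant, Check, Store, Sync, Done, Idle, Init}, add states in Sat(alarm ∨ error) with every successor in Z. Already a fixed point.
Sat(A[(alarm ∨ error) U EF ¬alarm]) = {Grant, Check, Store, Sync, Done, Idle, Init}
Sync ∈ Sat(A[(alarm ∨ error) U EF ¬alarm]) = {Grant, Check, Store, Sync, Done, Idle, Init}, so the formula holds at Sync.

Yes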